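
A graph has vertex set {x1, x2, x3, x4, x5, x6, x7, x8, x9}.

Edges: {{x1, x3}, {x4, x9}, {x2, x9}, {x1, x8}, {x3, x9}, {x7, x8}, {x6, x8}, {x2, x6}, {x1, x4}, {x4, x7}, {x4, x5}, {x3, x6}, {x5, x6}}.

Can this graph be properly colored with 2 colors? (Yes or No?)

The cycle x6-x8-x7-x4-x5-x6 has odd length 5, so it cannot be 2-colored; at least 3 colors are needed.
So 2 colors are not enough.

No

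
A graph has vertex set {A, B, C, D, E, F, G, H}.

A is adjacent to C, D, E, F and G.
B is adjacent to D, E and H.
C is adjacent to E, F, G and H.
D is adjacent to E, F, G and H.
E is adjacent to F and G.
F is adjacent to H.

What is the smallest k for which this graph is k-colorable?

4

A, C, E, F are pairwise adjacent (a clique of size 4), so at least 4 colors are needed.
A valid assignment using 4 colors: A=4, B=3, C=1, D=1, E=2, F=3, G=3, H=2. Each edge has distinct colors on its endpoints.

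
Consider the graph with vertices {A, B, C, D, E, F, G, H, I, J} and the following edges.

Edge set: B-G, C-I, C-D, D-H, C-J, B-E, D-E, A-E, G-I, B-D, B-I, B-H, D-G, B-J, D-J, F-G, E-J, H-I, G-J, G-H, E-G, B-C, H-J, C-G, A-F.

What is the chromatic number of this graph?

5

B, C, D, G, J are pairwise adjacent (a clique of size 5), so at least 5 colors are needed.
5 colors suffice: color red → {A, G}; color blue → {B, F}; color green → {D, I}; color yellow → {J}; color purple → {C, E, H}. No two adjacent vertices share a color.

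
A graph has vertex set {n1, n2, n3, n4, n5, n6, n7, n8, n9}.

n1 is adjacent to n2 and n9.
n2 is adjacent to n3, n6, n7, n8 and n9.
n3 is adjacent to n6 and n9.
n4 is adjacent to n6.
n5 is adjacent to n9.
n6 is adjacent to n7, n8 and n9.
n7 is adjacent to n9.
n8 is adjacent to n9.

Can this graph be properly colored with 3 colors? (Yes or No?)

No

n2, n6, n8, n9 are mutually adjacent (a clique of size 4), so at least 4 colors are needed.
So 3 colors are not enough.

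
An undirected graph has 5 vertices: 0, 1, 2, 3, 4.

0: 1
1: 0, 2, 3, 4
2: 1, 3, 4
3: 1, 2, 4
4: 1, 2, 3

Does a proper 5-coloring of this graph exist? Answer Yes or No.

The chromatic number is 4. 1, 2, 3, 4 are pairwise adjacent (a clique of size 4), so at least 4 colors are needed.
4 colors suffice: color red → {1}; color blue → {0, 2}; color green → {4}; color yellow → {3}.
Since 5 ≥ 4, a proper 5-coloring certainly exists.

Yes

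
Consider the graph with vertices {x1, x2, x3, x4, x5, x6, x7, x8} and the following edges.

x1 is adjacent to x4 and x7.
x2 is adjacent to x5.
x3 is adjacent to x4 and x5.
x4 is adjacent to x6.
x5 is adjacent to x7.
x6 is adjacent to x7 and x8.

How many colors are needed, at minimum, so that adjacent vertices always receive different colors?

3

The cycle x1-x4-x3-x5-x7-x1 has odd length 5, so it cannot be 2-colored; at least 3 colors are needed.
3 colors suffice: color R → {x2, x4, x7, x8}; color B → {x1, x5, x6}; color G → {x3}. Every edge joins two different colors.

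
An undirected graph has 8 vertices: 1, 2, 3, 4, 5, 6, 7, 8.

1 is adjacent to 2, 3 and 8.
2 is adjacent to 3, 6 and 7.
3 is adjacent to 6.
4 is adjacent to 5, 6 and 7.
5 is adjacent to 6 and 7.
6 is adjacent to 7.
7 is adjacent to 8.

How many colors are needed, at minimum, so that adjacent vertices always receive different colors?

4

4, 5, 6, 7 are pairwise adjacent (a clique of size 4), so at least 4 colors are needed.
One proper 4-coloring: 1=a, 2=c, 3=b, 4=d, 5=c, 6=a, 7=b, 8=c. Each edge has distinct colors on its endpoints.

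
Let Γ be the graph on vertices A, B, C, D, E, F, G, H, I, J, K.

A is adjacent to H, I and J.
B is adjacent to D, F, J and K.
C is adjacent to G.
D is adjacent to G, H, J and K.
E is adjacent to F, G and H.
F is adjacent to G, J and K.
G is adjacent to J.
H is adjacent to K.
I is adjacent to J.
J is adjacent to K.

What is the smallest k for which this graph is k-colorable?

B, D, J, K are pairwise adjacent (a clique of size 4), so at least 4 colors are needed.
4 colors suffice: color 1 → {C, H, J}; color 2 → {A, G, K}; color 3 → {D, F, I}; color 4 → {B, E}. Every edge joins two different colors.

4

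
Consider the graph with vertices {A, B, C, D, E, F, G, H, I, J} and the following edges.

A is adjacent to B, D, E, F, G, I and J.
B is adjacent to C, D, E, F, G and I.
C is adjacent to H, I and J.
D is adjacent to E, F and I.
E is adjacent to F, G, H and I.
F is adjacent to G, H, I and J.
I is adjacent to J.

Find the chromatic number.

6

A, B, D, E, F, I are pairwise adjacent (a clique of size 6), so at least 6 colors are needed.
6 colors suffice: A=3, B=5, C=1, D=6, E=2, F=1, G=4, H=3, I=4, J=2. Every edge joins two different colors.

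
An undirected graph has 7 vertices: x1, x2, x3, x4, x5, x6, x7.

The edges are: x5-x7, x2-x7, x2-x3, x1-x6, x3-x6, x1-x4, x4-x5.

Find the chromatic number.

3

The cycle x3-x6-x1-x4-x5-x7-x2-x3 has odd length 7, so it cannot be 2-colored; at least 3 colors are needed.
3 colors suffice: x1=blue, x2=red, x3=blue, x4=red, x5=green, x6=red, x7=blue. No two adjacent vertices share a color.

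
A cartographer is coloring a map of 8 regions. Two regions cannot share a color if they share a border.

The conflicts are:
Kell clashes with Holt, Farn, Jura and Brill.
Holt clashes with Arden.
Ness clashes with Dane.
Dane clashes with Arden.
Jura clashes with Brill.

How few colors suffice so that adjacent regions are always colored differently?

Kell, Jura, Brill all conflict with each other, so at least 3 colors are needed.
One proper 3-coloring: Kell=1, Holt=2, Ness=1, Dane=2, Farn=2, Jura=3, Arden=1, Brill=2. Every pair that conflicts lands in different colors.

3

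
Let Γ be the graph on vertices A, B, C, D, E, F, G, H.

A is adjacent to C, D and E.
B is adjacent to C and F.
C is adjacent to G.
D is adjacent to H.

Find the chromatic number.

C and G are adjacent, so at least 2 colors are needed.
2 colors suffice: color red → {C, D, E, F}; color blue → {A, B, G, H}. Each edge has distinct colors on its endpoints.

2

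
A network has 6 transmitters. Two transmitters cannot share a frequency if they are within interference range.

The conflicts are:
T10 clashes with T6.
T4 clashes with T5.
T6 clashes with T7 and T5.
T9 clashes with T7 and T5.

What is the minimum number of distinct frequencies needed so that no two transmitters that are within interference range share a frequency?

T4 and T5 conflict, so at least 2 frequencies are needed.
2 frequencies suffice: T10=1, T4=2, T6=2, T9=2, T7=1, T5=1. Every pair that conflicts lands in different frequencies.

2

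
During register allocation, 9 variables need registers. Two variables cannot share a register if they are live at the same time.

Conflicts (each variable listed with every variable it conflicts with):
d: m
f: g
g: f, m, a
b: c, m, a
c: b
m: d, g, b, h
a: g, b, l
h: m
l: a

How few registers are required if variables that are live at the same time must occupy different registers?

2

f and g conflict, so at least 2 registers are needed.
A valid assignment using 2 registers: d=2, f=1, g=2, b=2, c=1, m=1, a=1, h=2, l=2. No two conflicting variables share a register.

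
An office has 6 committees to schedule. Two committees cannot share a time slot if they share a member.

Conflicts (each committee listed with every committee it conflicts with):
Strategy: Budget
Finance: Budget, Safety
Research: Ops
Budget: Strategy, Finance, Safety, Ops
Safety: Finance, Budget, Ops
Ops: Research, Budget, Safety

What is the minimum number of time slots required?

Finance, Budget, Safety pairwise conflict, so at least 3 time slots are needed.
A valid assignment using 3 time slots: Strategy=2, Finance=2, Research=1, Budget=1, Safety=3, Ops=2. Each listed conflict is separated.

3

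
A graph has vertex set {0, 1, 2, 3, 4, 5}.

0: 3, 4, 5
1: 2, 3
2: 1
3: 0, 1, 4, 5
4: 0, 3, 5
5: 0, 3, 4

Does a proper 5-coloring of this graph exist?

The chromatic number is 4. 0, 3, 4, 5 are mutually adjacent (a clique of size 4), so at least 4 colors are needed.
4 colors suffice: color a → {2, 3}; color b → {1, 4}; color c → {0}; color d → {5}.
Since 5 ≥ 4, a proper 5-coloring certainly exists.

Yes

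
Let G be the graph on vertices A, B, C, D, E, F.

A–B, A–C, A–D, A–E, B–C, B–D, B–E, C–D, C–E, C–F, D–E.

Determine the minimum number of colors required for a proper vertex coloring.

5

A, B, C, D, E are mutually adjacent (a clique of size 5), so at least 5 colors are needed.
5 colors suffice: color 1 → {C}; color 2 → {D, F}; color 3 → {B}; color 4 → {A}; color 5 → {E}. No two adjacent vertices share a color.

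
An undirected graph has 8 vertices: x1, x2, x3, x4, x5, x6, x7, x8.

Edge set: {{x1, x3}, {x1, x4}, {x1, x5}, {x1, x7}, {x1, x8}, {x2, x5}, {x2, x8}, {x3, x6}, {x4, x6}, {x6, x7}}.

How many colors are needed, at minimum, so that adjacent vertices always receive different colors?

2

x4 and x6 are adjacent, so at least 2 colors are needed.
2 colors suffice: color 1 → {x1, x2, x6}; color 2 → {x3, x4, x5, x7, x8}. Every edge joins two different colors.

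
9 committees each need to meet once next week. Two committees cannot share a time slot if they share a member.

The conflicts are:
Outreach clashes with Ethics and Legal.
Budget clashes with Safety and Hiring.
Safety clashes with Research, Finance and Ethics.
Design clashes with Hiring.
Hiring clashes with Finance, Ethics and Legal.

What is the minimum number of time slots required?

Safety and Finance conflict, so at least 2 time slots are needed.
2 time slots suffice: Outreach=1, Budget=2, Safety=1, Research=2, Design=2, Hiring=1, Finance=2, Ethics=2, Legal=2. Every pair that conflicts lands in different time slots.

2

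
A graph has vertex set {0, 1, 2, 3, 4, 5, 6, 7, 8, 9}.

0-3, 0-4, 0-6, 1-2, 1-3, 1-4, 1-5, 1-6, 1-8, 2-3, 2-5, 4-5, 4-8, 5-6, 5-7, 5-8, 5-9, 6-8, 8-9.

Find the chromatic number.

1, 5, 6, 8 are pairwise adjacent (a clique of size 4), so at least 4 colors are needed.
4 colors suffice: color a → {3, 5}; color b → {0, 1, 7, 9}; color c → {2, 8}; color d → {4, 6}. Each edge has distinct colors on its endpoints.

4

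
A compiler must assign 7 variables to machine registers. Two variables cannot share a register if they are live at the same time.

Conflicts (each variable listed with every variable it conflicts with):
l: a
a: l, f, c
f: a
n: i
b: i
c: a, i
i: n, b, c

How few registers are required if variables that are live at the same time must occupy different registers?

2

b and i conflict, so at least 2 registers are needed.
Using 2 registers: l=2, a=1, f=2, n=2, b=2, c=2, i=1. Each listed conflict is separated.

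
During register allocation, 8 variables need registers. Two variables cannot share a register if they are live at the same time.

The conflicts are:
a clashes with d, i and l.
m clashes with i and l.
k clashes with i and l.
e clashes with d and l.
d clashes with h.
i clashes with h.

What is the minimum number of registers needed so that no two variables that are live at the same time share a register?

2

e and d conflict, so at least 2 registers are needed.
2 registers suffice: register 1 → {d, i, l}; register 2 → {a, m, k, e, h}. Every pair that conflicts lands in different registers.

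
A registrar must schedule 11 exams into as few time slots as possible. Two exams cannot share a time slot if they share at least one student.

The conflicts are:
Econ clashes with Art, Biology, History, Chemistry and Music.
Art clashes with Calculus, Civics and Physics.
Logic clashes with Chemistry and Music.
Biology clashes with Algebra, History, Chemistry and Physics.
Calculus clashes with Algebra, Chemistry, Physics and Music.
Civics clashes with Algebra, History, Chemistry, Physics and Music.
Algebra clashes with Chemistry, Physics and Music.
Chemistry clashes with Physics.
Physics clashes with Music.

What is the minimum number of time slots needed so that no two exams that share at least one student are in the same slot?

4

Biology, Algebra, Chemistry, Physics are mutually in conflict, so at least 4 time slots are needed.
4 time slots suffice: time slot 1 → {Art, History, Chemistry, Music}; time slot 2 → {Econ, Logic, Physics}; time slot 3 → {Algebra}; time slot 4 → {Biology, Calculus, Civics}. No two conflicting exams share a time slot.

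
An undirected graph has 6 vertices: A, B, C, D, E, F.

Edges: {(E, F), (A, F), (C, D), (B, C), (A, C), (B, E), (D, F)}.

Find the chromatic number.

3

The cycle B-C-D-F-E-B has odd length 5, so it cannot be 2-colored; at least 3 colors are needed.
3 colors suffice: A=2, B=3, C=1, D=2, E=2, F=1. Every edge joins two different colors.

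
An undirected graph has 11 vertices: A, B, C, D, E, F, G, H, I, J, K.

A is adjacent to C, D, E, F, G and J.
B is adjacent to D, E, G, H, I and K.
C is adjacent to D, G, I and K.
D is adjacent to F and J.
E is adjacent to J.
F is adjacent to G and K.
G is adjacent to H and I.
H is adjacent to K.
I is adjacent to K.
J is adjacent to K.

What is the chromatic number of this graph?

A, E, J are pairwise adjacent, so at least 3 colors are needed.
3 colors suffice: color 1 → {D, E, G, K}; color 2 → {A, H, I}; color 3 → {B, C, F, J}. No two adjacent vertices share a color.

3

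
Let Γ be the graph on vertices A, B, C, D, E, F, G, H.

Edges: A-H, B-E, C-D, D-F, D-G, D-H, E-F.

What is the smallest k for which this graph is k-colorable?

A and H are adjacent, so at least 2 colors are needed.
2 colors suffice: color 1 → {A, D, E}; color 2 → {B, C, F, G, H}. No two adjacent vertices share a color.

2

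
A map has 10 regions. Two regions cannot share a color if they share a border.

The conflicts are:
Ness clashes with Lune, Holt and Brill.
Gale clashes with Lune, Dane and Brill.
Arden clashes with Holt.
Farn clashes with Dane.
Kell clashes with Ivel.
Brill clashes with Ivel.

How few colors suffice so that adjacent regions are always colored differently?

Gale and Lune conflict, so at least 2 colors are needed.
2 colors suffice: color 1 → {Ness, Gale, Arden, Farn, Ivel}; color 2 → {Lune, Holt, Kell, Dane, Brill}. No two conflicting regions share a color.

2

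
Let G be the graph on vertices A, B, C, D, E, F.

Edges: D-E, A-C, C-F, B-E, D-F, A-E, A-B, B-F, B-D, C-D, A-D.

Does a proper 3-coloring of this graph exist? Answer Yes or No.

No

A, B, D, E form a clique, so at least 4 colors are needed.
So 3 colors are not enough.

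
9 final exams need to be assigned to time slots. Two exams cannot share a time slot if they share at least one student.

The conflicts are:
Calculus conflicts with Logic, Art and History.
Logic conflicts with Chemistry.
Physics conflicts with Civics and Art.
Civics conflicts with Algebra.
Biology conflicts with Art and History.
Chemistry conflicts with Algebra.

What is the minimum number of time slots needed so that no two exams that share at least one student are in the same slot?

3

The cycle Algebra-Civics-Physics-Art-Calculus-Logic-Chemistry-Algebra has odd length 7, so it cannot be 2-colored; at least 3 time slots are needed.
A valid assignment using 3 time slots: Calculus=2, Logic=1, Physics=3, Civics=2, Biology=2, Art=1, History=1, Chemistry=2, Algebra=1. No two conflicting exams share a time slot.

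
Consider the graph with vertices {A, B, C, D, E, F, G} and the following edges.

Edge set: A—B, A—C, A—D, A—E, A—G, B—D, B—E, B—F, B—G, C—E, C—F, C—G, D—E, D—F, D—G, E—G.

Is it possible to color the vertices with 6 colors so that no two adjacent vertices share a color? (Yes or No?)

The chromatic number is 5. A, B, D, E, G are pairwise adjacent (a clique of size 5), so at least 5 colors are needed.
5 colors suffice: color 1 → {E, F}; color 2 → {A}; color 3 → {G}; color 4 → {B, C}; color 5 → {D}.
Since 6 ≥ 5, a proper 6-coloring certainly exists.

Yes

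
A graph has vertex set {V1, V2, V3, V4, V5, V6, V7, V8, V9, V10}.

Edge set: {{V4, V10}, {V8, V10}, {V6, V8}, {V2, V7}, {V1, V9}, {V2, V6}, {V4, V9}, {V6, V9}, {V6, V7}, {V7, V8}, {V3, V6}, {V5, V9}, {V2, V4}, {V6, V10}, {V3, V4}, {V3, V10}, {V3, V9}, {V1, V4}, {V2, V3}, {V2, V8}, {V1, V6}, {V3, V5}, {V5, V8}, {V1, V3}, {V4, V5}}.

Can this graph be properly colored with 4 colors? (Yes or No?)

Yes

The chromatic number is 4. V1, V3, V6, V9 are mutually adjacent (a clique of size 4), so at least 4 colors are needed.
4 colors suffice: color 1 → {V4, V6}; color 2 → {V3, V8}; color 3 → {V2, V9, V10}; color 4 → {V1, V5, V7}.
That is already a proper 4-coloring.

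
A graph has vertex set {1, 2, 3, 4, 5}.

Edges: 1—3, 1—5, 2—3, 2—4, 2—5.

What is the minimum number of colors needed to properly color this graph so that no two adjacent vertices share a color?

2 and 5 are adjacent, so at least 2 colors are needed.
2 colors suffice: color red → {1, 2}; color blue → {3, 4, 5}. No two adjacent vertices share a color.

2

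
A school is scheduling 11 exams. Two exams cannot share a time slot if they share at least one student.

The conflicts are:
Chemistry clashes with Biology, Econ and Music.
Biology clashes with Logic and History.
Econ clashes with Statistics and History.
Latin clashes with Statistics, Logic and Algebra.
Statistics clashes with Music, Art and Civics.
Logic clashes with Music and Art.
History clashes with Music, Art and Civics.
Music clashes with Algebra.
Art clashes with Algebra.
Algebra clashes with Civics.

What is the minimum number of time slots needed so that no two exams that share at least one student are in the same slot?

Econ and Statistics conflict, so at least 2 time slots are needed.
2 time slots suffice: Chemistry=2, Biology=1, Econ=1, Latin=1, Statistics=2, Logic=2, History=2, Music=1, Art=1, Algebra=2, Civics=1. Every pair that conflicts lands in different time slots.

2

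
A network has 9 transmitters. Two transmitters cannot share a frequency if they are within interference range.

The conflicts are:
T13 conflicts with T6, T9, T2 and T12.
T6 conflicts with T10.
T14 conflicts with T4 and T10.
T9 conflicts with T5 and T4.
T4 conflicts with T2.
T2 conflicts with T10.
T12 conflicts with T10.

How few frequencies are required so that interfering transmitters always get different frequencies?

2

T4 and T2 conflict, so at least 2 frequencies are needed.
2 frequencies suffice: frequency 1 → {T13, T5, T4, T10}; frequency 2 → {T6, T14, T9, T2, T12}. Every pair that conflicts lands in different frequencies.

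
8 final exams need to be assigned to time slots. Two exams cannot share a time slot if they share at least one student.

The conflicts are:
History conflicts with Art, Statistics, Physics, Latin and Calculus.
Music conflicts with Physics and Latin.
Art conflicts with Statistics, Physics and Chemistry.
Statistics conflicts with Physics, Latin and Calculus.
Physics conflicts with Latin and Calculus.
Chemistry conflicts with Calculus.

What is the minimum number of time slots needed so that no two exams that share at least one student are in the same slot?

History, Statistics, Physics, Latin all conflict with each other, so at least 4 time slots are needed.
Using 4 time slots: History=3, Music=2, Art=4, Statistics=2, Physics=1, Latin=4, Chemistry=1, Calculus=4. Each listed conflict is separated.

4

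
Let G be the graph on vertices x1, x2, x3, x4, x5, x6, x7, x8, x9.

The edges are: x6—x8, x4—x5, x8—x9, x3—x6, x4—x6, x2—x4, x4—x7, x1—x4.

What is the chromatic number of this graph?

2

x8 and x9 are adjacent, so at least 2 colors are needed.
2 colors suffice: x1=2, x2=2, x3=1, x4=1, x5=2, x6=2, x7=2, x8=1, x9=2. No two adjacent vertices share a color.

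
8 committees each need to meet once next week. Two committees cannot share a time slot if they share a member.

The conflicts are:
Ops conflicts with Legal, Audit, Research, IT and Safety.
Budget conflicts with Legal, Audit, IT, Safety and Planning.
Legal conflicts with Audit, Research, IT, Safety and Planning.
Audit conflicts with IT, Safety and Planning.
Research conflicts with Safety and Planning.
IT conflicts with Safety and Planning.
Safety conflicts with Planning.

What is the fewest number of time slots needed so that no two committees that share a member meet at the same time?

6

Budget, Legal, Audit, IT, Safety, Planning all conflict with each other, so at least 6 time slots are needed.
A valid assignment using 6 time slots: Ops=5, Budget=6, Legal=1, Audit=4, Research=3, IT=3, Safety=2, Planning=5. No two conflicting committees share a time slot.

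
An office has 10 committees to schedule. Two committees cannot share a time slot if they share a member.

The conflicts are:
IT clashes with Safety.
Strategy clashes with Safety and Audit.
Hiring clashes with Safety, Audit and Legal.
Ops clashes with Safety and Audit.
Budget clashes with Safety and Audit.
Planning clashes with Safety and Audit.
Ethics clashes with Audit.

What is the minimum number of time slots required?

Strategy and Audit conflict, so at least 2 time slots are needed.
2 time slots suffice: time slot 1 → {Safety, Audit, Legal}; time slot 2 → {IT, Strategy, Hiring, Ops, Budget, Planning, Ethics}. Each listed conflict is separated.

2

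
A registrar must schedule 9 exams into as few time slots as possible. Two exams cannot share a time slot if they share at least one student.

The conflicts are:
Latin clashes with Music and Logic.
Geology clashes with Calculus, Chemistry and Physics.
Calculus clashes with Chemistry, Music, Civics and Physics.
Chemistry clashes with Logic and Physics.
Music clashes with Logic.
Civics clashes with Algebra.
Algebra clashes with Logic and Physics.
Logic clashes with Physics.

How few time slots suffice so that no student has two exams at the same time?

4

Geology, Calculus, Chemistry, Physics pairwise conflict, so at least 4 time slots are needed.
A valid assignment using 4 time slots: Latin=3, Geology=4, Calculus=1, Chemistry=3, Music=2, Civics=2, Algebra=3, Logic=1, Physics=2. No two conflicting exams share a time slot.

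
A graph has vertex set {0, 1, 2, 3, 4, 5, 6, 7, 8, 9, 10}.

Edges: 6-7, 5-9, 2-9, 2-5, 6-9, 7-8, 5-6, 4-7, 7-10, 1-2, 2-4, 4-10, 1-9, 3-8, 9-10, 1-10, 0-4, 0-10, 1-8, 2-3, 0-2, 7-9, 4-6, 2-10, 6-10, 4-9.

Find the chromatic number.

5

4, 6, 7, 9, 10 are mutually adjacent (a clique of size 5), so at least 5 colors are needed.
5 colors suffice: 0=b, 1=d, 2=c, 3=b, 4=d, 5=a, 6=e, 7=c, 8=a, 9=b, 10=a. Every edge joins two different colors.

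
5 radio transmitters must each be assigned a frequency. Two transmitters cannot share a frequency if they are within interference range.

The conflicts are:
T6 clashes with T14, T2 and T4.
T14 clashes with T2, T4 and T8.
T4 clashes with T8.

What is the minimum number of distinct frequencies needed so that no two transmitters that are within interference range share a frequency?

T6, T14, T2 pairwise conflict, so at least 3 frequencies are needed.
3 frequencies suffice: T6=2, T14=1, T2=3, T4=3, T8=2. Every pair that conflicts lands in different frequencies.

3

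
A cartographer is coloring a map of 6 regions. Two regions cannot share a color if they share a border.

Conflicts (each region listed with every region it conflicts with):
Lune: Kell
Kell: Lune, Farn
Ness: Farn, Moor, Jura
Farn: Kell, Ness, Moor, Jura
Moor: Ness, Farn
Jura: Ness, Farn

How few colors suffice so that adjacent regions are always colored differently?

3

Ness, Farn, Moor pairwise conflict, so at least 3 colors are needed.
A valid assignment using 3 colors: Lune=1, Kell=2, Ness=2, Farn=1, Moor=3, Jura=3. No two conflicting regions share a color.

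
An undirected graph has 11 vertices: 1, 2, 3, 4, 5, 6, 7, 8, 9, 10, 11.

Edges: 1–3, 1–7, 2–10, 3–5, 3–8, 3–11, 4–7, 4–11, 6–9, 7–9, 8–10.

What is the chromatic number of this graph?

The cycle 3-1-7-4-11-3 has odd length 5, so it cannot be 2-colored; at least 3 colors are needed.
A valid assignment using 3 colors: 1=b, 2=b, 3=a, 4=b, 5=b, 6=a, 7=a, 8=b, 9=b, 10=a, 11=c. Each edge has distinct colors on its endpoints.

3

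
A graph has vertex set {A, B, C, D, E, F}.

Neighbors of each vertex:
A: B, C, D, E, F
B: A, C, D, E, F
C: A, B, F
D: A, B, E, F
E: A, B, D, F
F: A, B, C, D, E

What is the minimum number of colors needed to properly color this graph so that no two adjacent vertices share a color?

5

A, B, D, E, F are mutually adjacent (a clique of size 5), so at least 5 colors are needed.
5 colors suffice: color 1 → {A}; color 2 → {B}; color 3 → {F}; color 4 → {C, E}; color 5 → {D}. No two adjacent vertices share a color.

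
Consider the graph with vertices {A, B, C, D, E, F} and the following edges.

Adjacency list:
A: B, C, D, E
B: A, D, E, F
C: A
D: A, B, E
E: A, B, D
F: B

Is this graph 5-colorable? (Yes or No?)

The chromatic number is 4. A, B, D, E are mutually adjacent (a clique of size 4), so at least 4 colors are needed.
4 colors suffice: color 1 → {A, F}; color 2 → {B, C}; color 3 → {D}; color 4 → {E}.
Since 5 ≥ 4, a proper 5-coloring certainly exists.

Yes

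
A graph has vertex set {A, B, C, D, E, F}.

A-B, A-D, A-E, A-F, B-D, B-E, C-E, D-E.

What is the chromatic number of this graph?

A, B, D, E are mutually adjacent (a clique of size 4), so at least 4 colors are needed.
One proper 4-coloring: A=1, B=3, C=1, D=4, E=2, F=2. Every edge joins two different colors.

4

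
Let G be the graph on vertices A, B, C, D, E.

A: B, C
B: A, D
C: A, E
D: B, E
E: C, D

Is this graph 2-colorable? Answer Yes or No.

The cycle D-E-C-A-B-D has odd length 5, so it cannot be 2-colored; at least 3 colors are needed.
So 2 colors are not enough.

No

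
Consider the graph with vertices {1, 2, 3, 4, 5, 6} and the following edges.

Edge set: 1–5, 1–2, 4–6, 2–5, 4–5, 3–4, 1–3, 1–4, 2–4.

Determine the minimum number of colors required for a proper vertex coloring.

4

1, 2, 4, 5 are pairwise adjacent (a clique of size 4), so at least 4 colors are needed.
4 colors suffice: color red → {4}; color blue → {1, 6}; color green → {3, 5}; color yellow → {2}. Each edge has distinct colors on its endpoints.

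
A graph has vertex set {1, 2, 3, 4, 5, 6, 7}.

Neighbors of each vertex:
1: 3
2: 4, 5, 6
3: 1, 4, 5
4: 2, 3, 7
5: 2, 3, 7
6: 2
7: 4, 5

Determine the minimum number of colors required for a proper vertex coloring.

5 and 7 are adjacent, so at least 2 colors are needed.
One proper 2-coloring: 1=red, 2=blue, 3=blue, 4=red, 5=red, 6=red, 7=blue. Each edge has distinct colors on its endpoints.

2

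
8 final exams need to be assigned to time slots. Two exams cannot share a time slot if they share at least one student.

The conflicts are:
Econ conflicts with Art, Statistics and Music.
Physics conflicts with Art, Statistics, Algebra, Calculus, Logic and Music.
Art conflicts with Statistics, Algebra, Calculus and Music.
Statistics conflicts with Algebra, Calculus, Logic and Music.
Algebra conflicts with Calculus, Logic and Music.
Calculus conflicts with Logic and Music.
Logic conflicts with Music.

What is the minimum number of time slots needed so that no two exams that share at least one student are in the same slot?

6

Physics, Statistics, Algebra, Calculus, Logic, Music all conflict with each other, so at least 6 time slots are needed.
6 time slots suffice: time slot 1 → {Statistics}; time slot 2 → {Music}; time slot 3 → {Econ, Calculus}; time slot 4 → {Physics}; time slot 5 → {Algebra}; time slot 6 → {Art, Logic}. Each listed conflict is separated.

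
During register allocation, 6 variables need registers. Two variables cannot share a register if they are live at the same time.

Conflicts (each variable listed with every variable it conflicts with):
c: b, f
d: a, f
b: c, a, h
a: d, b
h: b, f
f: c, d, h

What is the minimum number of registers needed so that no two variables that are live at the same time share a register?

3

The cycle f-d-a-b-c-f has odd length 5, so it cannot be 2-colored; at least 3 registers are needed.
3 registers suffice: register 1 → {b, f}; register 2 → {c, a, h}; register 3 → {d}. No two conflicting variables share a register.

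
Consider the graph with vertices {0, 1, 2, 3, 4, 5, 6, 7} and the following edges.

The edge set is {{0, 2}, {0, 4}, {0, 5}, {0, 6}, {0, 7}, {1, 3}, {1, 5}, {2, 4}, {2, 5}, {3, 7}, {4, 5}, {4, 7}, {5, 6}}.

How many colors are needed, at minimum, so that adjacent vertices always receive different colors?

4

0, 2, 4, 5 form a clique, so at least 4 colors are needed.
4 colors suffice: 0=a, 1=c, 2=d, 3=a, 4=c, 5=b, 6=c, 7=b. No two adjacent vertices share a color.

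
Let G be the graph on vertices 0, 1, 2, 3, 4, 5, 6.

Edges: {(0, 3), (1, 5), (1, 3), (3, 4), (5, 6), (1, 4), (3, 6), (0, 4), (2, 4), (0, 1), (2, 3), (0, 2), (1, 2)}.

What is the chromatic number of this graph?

0, 1, 2, 3, 4 form a clique, so at least 5 colors are needed.
5 colors suffice: 0=green, 1=red, 2=yellow, 3=blue, 4=purple, 5=blue, 6=red. Each edge has distinct colors on its endpoints.

5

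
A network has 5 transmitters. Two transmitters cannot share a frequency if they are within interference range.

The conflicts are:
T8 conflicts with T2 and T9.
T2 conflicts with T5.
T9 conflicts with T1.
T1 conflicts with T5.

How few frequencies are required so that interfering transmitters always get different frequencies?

3

The cycle T1-T9-T8-T2-T5-T1 has odd length 5, so it cannot be 2-colored; at least 3 frequencies are needed.
3 frequencies suffice: frequency 1 → {T8, T1}; frequency 2 → {T9, T5}; frequency 3 → {T2}. No two conflicting transmitters share a frequency.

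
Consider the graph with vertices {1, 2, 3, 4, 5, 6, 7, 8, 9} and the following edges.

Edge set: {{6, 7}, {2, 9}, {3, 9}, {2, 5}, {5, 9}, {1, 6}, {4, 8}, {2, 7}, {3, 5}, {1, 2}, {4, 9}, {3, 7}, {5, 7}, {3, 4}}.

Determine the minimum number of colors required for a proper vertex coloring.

3, 4, 9 are mutually adjacent, so at least 3 colors are needed.
3 colors suffice: 1=a, 2=c, 3=c, 4=b, 5=b, 6=b, 7=a, 8=a, 9=a. No two adjacent vertices share a color.

3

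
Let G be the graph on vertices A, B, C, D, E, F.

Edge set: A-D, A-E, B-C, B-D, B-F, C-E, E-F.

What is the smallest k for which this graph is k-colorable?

The cycle C-B-D-A-E-C has odd length 5, so it cannot be 2-colored; at least 3 colors are needed.
A valid assignment using 3 colors: A=green, B=red, C=blue, D=blue, E=red, F=blue. Each edge has distinct colors on its endpoints.

3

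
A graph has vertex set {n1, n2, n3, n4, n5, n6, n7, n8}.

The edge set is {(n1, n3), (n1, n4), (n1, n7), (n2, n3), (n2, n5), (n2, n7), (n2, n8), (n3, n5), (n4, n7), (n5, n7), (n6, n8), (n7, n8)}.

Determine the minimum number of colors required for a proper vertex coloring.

3

n1, n4, n7 form a triangle, so at least 3 colors are needed.
3 colors suffice: color R → {n3, n6, n7}; color B → {n1, n2}; color G → {n4, n5, n8}. Every edge joins two different colors.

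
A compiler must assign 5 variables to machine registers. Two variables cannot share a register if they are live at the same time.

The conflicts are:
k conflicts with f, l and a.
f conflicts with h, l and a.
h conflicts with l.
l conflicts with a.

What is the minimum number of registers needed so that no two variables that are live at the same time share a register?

k, f, l, a pairwise conflict, so at least 4 registers are needed.
A valid assignment using 4 registers: k=3, f=2, h=3, l=1, a=4. Each listed conflict is separated.

4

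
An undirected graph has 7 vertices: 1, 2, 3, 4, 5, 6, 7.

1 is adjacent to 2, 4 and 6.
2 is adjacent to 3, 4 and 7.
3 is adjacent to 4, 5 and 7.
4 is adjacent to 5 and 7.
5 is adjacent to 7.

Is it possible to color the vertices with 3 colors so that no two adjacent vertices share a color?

2, 3, 4, 7 are mutually adjacent (a clique of size 4), so at least 4 colors are needed.
So 3 colors are not enough.

No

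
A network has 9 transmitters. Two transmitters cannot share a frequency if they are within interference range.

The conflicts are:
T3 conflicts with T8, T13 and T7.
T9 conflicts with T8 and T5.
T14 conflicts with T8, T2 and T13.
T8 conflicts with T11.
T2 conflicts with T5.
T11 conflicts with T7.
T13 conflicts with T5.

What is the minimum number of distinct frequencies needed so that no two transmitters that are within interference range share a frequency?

3

The cycle T5-T13-T14-T8-T9-T5 has odd length 5, so it cannot be 2-colored; at least 3 frequencies are needed.
3 frequencies suffice: T3=2, T9=3, T14=2, T8=1, T2=1, T11=2, T13=1, T7=1, T5=2. Every pair that conflicts lands in different frequencies.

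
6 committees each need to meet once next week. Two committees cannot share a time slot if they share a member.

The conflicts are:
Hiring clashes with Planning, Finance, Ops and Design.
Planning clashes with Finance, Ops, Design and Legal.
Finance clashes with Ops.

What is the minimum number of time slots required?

Hiring, Planning, Finance, Ops are mutually in conflict, so at least 4 time slots are needed.
4 time slots suffice: time slot 1 → {Planning}; time slot 2 → {Hiring, Legal}; time slot 3 → {Ops, Design}; time slot 4 → {Finance}. Every pair that conflicts lands in different time slots.

4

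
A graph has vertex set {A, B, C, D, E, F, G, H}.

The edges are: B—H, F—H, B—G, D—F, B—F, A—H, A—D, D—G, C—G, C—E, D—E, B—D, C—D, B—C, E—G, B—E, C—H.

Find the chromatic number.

5

B, C, D, E, G are pairwise adjacent (a clique of size 5), so at least 5 colors are needed.
5 colors suffice: A=blue, B=blue, C=green, D=red, E=purple, F=green, G=yellow, H=red. No two adjacent vertices share a color.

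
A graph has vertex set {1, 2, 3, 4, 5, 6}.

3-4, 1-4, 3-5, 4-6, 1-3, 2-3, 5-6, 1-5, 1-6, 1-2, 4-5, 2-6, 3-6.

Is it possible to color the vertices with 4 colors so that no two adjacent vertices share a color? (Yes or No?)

1, 3, 4, 5, 6 are pairwise adjacent (a clique of size 5), so at least 5 colors are needed.
So 4 colors are not enough.

No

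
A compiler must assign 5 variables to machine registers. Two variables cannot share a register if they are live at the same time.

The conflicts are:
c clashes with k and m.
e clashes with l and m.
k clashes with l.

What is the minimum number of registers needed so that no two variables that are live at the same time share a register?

The cycle c-k-l-e-m-c has odd length 5, so it cannot be 2-colored; at least 3 registers are needed.
Using 3 registers: c=3, e=2, k=2, l=1, m=1. Every pair that conflicts lands in different registers.

3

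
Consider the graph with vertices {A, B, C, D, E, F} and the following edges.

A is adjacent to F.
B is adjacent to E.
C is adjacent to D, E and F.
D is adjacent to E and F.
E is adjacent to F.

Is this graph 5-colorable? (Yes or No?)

The chromatic number is 4. C, D, E, F are pairwise adjacent (a clique of size 4), so at least 4 colors are needed.
4 colors suffice: color red → {B, F}; color blue → {A, E}; color green → {D}; color yellow → {C}.
Since 5 ≥ 4, a proper 5-coloring certainly exists.

Yes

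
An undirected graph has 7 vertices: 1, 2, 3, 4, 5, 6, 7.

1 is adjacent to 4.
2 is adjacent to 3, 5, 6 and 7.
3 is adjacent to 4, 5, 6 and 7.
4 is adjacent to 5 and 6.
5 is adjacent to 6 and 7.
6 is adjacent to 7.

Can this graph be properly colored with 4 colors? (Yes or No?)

No

2, 3, 5, 6, 7 are pairwise adjacent (a clique of size 5), so at least 5 colors are needed.
So 4 colors are not enough.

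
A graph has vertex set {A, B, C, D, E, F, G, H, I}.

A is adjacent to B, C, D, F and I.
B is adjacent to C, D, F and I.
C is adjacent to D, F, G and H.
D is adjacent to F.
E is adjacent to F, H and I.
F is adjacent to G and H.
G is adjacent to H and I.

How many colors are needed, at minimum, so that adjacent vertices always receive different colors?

5

A, B, C, D, F form a clique, so at least 5 colors are needed.
5 colors suffice: color red → {F, I}; color blue → {C, E}; color green → {A, G}; color yellow → {B, H}; color purple → {D}. No two adjacent vertices share a color.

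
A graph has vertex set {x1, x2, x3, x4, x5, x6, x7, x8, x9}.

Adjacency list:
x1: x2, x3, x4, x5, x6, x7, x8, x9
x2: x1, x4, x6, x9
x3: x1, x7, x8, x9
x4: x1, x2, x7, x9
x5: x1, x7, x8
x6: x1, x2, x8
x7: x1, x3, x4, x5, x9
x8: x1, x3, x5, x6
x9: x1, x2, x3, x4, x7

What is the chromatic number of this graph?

4

x1, x4, x7, x9 are mutually adjacent (a clique of size 4), so at least 4 colors are needed.
4 colors suffice: color R → {x1}; color B → {x2, x7, x8}; color G → {x5, x6, x9}; color Y → {x3, x4}. Each edge has distinct colors on its endpoints.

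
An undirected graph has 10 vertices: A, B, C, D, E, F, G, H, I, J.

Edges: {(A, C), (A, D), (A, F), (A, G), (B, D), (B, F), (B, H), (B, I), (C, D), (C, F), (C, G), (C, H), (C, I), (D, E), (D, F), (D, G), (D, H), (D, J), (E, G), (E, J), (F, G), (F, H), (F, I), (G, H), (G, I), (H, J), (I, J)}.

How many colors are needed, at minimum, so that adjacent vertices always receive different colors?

C, D, F, G, H form a clique, so at least 5 colors are needed.
5 colors suffice: color 1 → {D, I}; color 2 → {F, J}; color 3 → {B, G}; color 4 → {A, E, H}; color 5 → {C}. Every edge joins two different colors.

5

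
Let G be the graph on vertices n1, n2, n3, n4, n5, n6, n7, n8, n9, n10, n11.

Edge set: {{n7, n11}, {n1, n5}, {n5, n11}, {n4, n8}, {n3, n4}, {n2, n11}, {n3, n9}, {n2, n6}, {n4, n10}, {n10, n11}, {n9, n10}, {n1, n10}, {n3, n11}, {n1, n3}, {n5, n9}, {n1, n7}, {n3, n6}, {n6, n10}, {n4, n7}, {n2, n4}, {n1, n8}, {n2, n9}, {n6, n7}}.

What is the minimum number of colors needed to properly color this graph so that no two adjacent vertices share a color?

2

n1 and n5 are adjacent, so at least 2 colors are needed.
2 colors suffice: color 1 → {n1, n4, n6, n9, n11}; color 2 → {n2, n3, n5, n7, n8, n10}. Each edge has distinct colors on its endpoints.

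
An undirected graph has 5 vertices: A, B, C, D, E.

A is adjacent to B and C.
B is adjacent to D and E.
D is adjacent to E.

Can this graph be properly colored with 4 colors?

Yes

The chromatic number is 3. B, D, E are pairwise adjacent, so at least 3 colors are needed.
3 colors suffice: A=2, B=1, C=1, D=2, E=3.
Since 4 ≥ 3, a proper 4-coloring certainly exists.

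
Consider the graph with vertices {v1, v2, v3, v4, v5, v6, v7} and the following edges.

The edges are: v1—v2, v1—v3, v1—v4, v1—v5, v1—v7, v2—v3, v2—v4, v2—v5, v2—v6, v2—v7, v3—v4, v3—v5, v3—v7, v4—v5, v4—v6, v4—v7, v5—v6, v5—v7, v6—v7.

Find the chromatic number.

v1, v2, v3, v4, v5, v7 are mutually adjacent (a clique of size 6), so at least 6 colors are needed.
One proper 6-coloring: v1=6, v2=1, v3=5, v4=3, v5=4, v6=5, v7=2. Every edge joins two different colors.

6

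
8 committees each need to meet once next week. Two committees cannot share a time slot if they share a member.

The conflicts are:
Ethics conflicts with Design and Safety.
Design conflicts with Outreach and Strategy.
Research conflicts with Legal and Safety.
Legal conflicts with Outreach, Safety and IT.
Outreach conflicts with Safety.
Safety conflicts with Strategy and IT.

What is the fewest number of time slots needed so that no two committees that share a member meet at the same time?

3

Research, Legal, Safety pairwise conflict, so at least 3 time slots are needed.
Using 3 time slots: Ethics=2, Design=1, Research=3, Legal=2, Outreach=3, Safety=1, Strategy=2, IT=3. Every pair that conflicts lands in different time slots.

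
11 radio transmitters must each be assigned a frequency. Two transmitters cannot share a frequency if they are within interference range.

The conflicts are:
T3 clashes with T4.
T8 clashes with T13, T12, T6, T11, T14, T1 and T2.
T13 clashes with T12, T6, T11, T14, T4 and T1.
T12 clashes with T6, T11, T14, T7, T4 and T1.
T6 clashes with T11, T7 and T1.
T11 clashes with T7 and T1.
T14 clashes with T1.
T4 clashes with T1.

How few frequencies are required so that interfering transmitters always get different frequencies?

T8, T13, T12, T6, T11, T1 pairwise conflict, so at least 6 frequencies are needed.
A valid assignment using 6 frequencies: T3=1, T8=4, T13=3, T12=1, T6=6, T11=5, T14=5, T7=2, T4=4, T1=2, T2=1. Every pair that conflicts lands in different frequencies.

6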